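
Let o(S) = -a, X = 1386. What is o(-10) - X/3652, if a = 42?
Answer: -7035/166 ≈ -42.380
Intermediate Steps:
o(S) = -42 (o(S) = -1*42 = -42)
o(-10) - X/3652 = -42 - 1386/3652 = -42 - 1*63/166 = -42 - 63/166 = -7035/166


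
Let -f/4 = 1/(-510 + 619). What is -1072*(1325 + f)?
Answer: -154819312/109 ≈ -1.4204e+6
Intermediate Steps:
f = -4/109 (f = -4/(-510 + 619) = -4/109 ≈ -0.036697)
-1072*(1325 + f) = -1072*(1325 - 4/109) = -1072*144421/109 = -154819312/109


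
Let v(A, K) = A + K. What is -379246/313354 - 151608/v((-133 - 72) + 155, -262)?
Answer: 987263510/2036801 ≈ 484.71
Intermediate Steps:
-379246/313354 - 151608/v((-133 - 72) + 155, -262) = -379246/313354 - 151608/(((-133 - 72) + 155) - 262) = -379246*1/313354 - 151608/((-205 + 155) - 262) = -189623/156677 - 151608/(-50 - 262) = -189623/156677 - 151608/(-312) = -189623/156677 - 151608*(-1/312) = -189623/156677 + 6317/13 = 987263510/2036801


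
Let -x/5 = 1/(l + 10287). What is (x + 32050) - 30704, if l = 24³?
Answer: 32453401/24111 ≈ 1346.0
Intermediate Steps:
l = 13824
x = -5/24111 (x = -5/(13824 + 10287) = -5/24111 ≈ -0.00020737)
(x + 32050) - 30704 = (-5/24111 + 32050) - 30704 = 772757545/24111 - 30704 = 32453401/24111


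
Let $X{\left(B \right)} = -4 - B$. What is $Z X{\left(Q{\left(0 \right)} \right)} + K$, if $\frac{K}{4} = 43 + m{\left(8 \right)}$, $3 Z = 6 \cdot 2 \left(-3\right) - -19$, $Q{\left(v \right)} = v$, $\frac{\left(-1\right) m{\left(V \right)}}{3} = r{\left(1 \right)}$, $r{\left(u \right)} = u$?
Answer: $\frac{548}{3} \approx 182.67$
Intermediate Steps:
$m{\left(V \right)} = -3$ ($m{\left(V \right)} = \left(-3\right) 1 = -3$)
$Z = - \frac{17}{3}$ ($Z = \frac{6 \cdot 2 \left(-3\right) - -19}{3} = \frac{12 \left(-3\right) + 19}{3} = \frac{-36 + 19}{3} = \frac{1}{3} \left(-17\right) = - \frac{17}{3} \approx -5.6667$)
$K = 160$ ($K = 4 \left(43 - 3\right) = 4 \cdot 40 = 160$)
$Z X{\left(Q{\left(0 \right)} \right)} + K = - \frac{17 \left(-4 - 0\right)}{3} + 160 = - \frac{17 \left(-4 + 0\right)}{3} + 160 = \left(- \frac{17}{3}\right) \left(-4\right) + 160 = \frac{68}{3} + 160 = \frac{548}{3}$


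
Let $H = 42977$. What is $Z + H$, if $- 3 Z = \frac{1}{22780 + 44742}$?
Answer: $\frac{8705678981}{202566} \approx 42977.0$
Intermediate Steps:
$Z = - \frac{1}{202566}$ ($Z = - \frac{1}{3 \left(22780 + 44742\right)} = - \frac{1}{3 \cdot 67522} = \left(- \frac{1}{3}\right) \frac{1}{67522} = - \frac{1}{202566} \approx -4.9367 \cdot 10^{-6}$)
$Z + H = - \frac{1}{202566} + 42977 = \frac{8705678981}{202566}$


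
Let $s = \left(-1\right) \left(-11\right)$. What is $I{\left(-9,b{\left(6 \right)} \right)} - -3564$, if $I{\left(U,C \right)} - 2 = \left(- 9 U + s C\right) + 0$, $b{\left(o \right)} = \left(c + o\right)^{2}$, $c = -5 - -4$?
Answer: $3922$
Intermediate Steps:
$s = 11$
$c = -1$ ($c = -5 + 4 = -1$)
$b{\left(o \right)} = \left(-1 + o\right)^{2}$
$I{\left(U,C \right)} = 2 - 9 U + 11 C$ ($I{\left(U,C \right)} = 2 + \left(\left(- 9 U + 11 C\right) + 0\right) = 2 + \left(- 9 U + 11 C\right) = 2 - 9 U + 11 C$)
$I{\left(-9,b{\left(6 \right)} \right)} - -3564 = \left(2 - -81 + 11 \left(-1 + 6\right)^{2}\right) - -3564 = \left(2 + 81 + 11 \cdot 5^{2}\right) + 3564 = \left(2 + 81 + 11 \cdot 25\right) + 3564 = \left(2 + 81 + 275\right) + 3564 = 358 + 3564 = 3922$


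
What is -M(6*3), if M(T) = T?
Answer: -18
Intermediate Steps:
-M(6*3) = -6*3 = -1*18 = -18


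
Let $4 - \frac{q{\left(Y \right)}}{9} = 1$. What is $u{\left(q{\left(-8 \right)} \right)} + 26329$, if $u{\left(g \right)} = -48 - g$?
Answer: $26254$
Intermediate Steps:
$q{\left(Y \right)} = 27$ ($q{\left(Y \right)} = 36 - 9 = 27$)
$u{\left(q{\left(-8 \right)} \right)} + 26329 = \left(-48 - 27\right) + 26329 = -75 + 26329 = 26254$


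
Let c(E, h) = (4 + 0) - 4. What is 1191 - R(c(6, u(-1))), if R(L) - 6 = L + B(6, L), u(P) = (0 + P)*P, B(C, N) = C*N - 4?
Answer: 1189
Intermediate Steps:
B(C, N) = -4 + C*N
u(P) = P² (u(P) = P*P = P²)
c(E, h) = 0 (c(E, h) = 4 - 4 = 0)
R(L) = 2 + 7*L (R(L) = 6 + (L + (-4 + 6*L)) = 6 + (-4 + 7*L) = 2 + 7*L)
1191 - R(c(6, u(-1))) = 1191 - (2 + 7*0) = 1191 - (2 + 0) = 1191 - 1*2 = 1191 - 2 = 1189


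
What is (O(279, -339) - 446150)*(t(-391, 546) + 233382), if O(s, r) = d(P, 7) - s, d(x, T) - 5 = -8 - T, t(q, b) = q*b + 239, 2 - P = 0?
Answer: -8989049265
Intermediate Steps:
P = 2 (P = 2 - 1*0 = 2 + 0 = 2)
t(q, b) = 239 + b*q (t(q, b) = b*q + 239 = 239 + b*q)
d(x, T) = -3 - T (d(x, T) = 5 + (-8 - T) = -3 - T)
O(s, r) = -10 - s (O(s, r) = (-3 - 1*7) - s = (-3 - 7) - s = -10 - s)
(O(279, -339) - 446150)*(t(-391, 546) + 233382) = ((-10 - 1*279) - 446150)*((239 + 546*(-391)) + 233382) = ((-10 - 279) - 446150)*((239 - 213486) + 233382) = (-289 - 446150)*(-213247 + 233382) = -446439*20135 = -8989049265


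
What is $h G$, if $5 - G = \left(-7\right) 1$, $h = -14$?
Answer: $-168$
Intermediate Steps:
$G = 12$ ($G = 5 - \left(-7\right) 1 = 5 - -7 = 5 + 7 = 12$)
$h G = \left(-14\right) 12 = -168$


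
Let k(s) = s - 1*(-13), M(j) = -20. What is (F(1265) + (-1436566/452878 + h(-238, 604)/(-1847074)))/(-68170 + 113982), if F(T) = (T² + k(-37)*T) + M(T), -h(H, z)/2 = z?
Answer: 82073212544791755/2395106274191579 ≈ 34.267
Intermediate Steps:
h(H, z) = -2*z
k(s) = 13 + s (k(s) = s + 13 = 13 + s)
F(T) = -20 + T² - 24*T (F(T) = (T² + (13 - 37)*T) - 20 = (T² - 24*T) - 20 = -20 + T² - 24*T)
(F(1265) + (-1436566/452878 + h(-238, 604)/(-1847074)))/(-68170 + 113982) = ((-20 + 1265² - 24*1265) + (-1436566/452878 - 2*604/(-1847074)))/(-68170 + 113982) = ((-20 + 1600225 - 30360) + (-1436566*1/452878 - 1208*(-1/1847074)))/45812 = (1569845 + (-718283/226439 + 604/923537))*(1/45812) = (1569845 - 663224157815/209124794743)*(1/45812) = (328292850179167020/209124794743)*(1/45812) = 82073212544791755/2395106274191579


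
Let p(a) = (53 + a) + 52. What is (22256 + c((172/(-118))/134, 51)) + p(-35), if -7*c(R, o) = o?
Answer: 156231/7 ≈ 22319.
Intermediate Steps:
p(a) = 105 + a
c(R, o) = -o/7
(22256 + c((172/(-118))/134, 51)) + p(-35) = (22256 - ⅐*51) + (105 - 35) = (22256 - 51/7) + 70 = 155741/7 + 70 = 156231/7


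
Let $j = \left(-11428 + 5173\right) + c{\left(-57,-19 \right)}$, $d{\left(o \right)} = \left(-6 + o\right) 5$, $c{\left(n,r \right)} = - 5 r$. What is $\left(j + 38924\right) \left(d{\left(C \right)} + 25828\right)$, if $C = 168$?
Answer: $872767432$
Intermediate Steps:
$d{\left(o \right)} = -30 + 5 o$
$j = -6160$ ($j = \left(-11428 + 5173\right) - -95 = -6255 + 95 = -6160$)
$\left(j + 38924\right) \left(d{\left(C \right)} + 25828\right) = \left(-6160 + 38924\right) \left(\left(-30 + 5 \cdot 168\right) + 25828\right) = 32764 \left(\left(-30 + 840\right) + 25828\right) = 32764 \left(810 + 25828\right) = 32764 \cdot 26638 = 872767432$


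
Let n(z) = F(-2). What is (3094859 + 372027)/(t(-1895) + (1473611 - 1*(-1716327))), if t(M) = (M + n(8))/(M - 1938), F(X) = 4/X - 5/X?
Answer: 26577148076/24454068497 ≈ 1.0868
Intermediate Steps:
F(X) = -1/X
n(z) = 1/2 (n(z) = -1/(-2) = -1*(-1/2) = 1/2)
t(M) = (1/2 + M)/(-1938 + M) (t(M) = (M + 1/2)/(M - 1938) = (1/2 + M)/(-1938 + M))
(3094859 + 372027)/(t(-1895) + (1473611 - 1*(-1716327))) = (3094859 + 372027)/((1/2 - 1895)/(-1938 - 1895) + (1473611 - 1*(-1716327))) = 3466886/(-3789/2/(-3833) + (1473611 + 1716327)) = 3466886/(-1/3833*(-3789/2) + 3189938) = 3466886/(3789/7666 + 3189938) = 3466886/(24454068497/7666) = 3466886*(7666/24454068497) = 26577148076/24454068497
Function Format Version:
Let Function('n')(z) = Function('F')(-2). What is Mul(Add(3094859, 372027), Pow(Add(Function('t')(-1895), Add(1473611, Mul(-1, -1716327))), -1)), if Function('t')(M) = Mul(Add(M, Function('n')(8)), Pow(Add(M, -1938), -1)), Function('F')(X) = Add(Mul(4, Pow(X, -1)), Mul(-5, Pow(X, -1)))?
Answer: Rational(26577148076, 24454068497) ≈ 1.0868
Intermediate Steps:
Function('F')(X) = Mul(-1, Pow(X, -1))
Function('n')(z) = Rational(1, 2) (Function('n')(z) = Mul(-1, Pow(-2, -1)) = Mul(-1, Rational(-1, 2)) = Rational(1, 2))
Function('t')(M) = Mul(Pow(Add(-1938, M), -1), Add(Rational(1, 2), M)) (Function('t')(M) = Mul(Add(M, Rational(1, 2)), Pow(Add(M, -1938), -1)) = Mul(Add(Rational(1, 2), M), Pow(Add(-1938, M), -1)) = Mul(Pow(Add(-1938, M), -1), Add(Rational(1, 2), M)))
Mul(Add(3094859, 372027), Pow(Add(Function('t')(-1895), Add(1473611, Mul(-1, -1716327))), -1)) = Mul(Add(3094859, 372027), Pow(Add(Mul(Pow(Add(-1938, -1895), -1), Add(Rational(1, 2), -1895)), Add(1473611, Mul(-1, -1716327))), -1)) = Mul(3466886, Pow(Add(Mul(Pow(-3833, -1), Rational(-3789, 2)), Add(1473611, 1716327)), -1)) = Mul(3466886, Pow(Add(Mul(Rational(-1, 3833), Rational(-3789, 2)), 3189938), -1)) = Mul(3466886, Pow(Add(Rational(3789, 7666), 3189938), -1)) = Mul(3466886, Pow(Rational(24454068497, 7666), -1)) = Mul(3466886, Rational(7666, 24454068497)) = Rational(26577148076, 24454068497)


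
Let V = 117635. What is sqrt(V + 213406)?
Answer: sqrt(331041) ≈ 575.36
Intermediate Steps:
sqrt(V + 213406) = sqrt(117635 + 213406) = sqrt(331041)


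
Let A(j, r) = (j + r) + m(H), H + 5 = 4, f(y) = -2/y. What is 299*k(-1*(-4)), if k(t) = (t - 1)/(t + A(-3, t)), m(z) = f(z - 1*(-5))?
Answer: 598/3 ≈ 199.33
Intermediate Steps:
H = -1 (H = -5 + 4 = -1)
m(z) = -2/(5 + z) (m(z) = -2/(z - 1*(-5)) = -2/(z + 5) = -2/(5 + z))
A(j, r) = -1/2 + j + r (A(j, r) = (j + r) - 2/(5 - 1) = (j + r) - 2/4 = (j + r) - 2*1/4 = (j + r) - 1/2 = -1/2 + j + r)
k(t) = (-1 + t)/(-7/2 + 2*t) (k(t) = (t - 1)/(t + (-1/2 - 3 + t)) = (-1 + t)/(t + (-7/2 + t)) = (-1 + t)/(-7/2 + 2*t))
299*k(-1*(-4)) = 299*(2*(1 - (-1)*(-4))/(7 - (-4)*(-4))) = 299*(2*(1 - 1*4)/(7 - 4*4)) = 299*(2*(1 - 4)/(7 - 16)) = 299*(2*(-3)/(-9)) = 299*(2*(-1/9)*(-3)) = 299*(2/3) = 598/3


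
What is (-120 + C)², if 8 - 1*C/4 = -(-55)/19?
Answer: 3579664/361 ≈ 9916.0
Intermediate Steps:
C = 388/19 (C = 32 - (-20)*(-11/19) = 32 - (-20)*(-11*1/19) = 32 - (-20)*(-11)/19 = 32 - 4*55/19 = 32 - 220/19 = 388/19 ≈ 20.421)
(-120 + C)² = (-120 + 388/19)² = (-1892/19)² = 3579664/361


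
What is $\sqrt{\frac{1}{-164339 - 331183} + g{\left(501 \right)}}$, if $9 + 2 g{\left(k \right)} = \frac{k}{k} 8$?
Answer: $\frac{i \sqrt{3410320049}}{82587} \approx 0.70711 i$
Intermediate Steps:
$g{\left(k \right)} = - \frac{1}{2}$ ($g{\left(k \right)} = - \frac{9}{2} + \frac{\frac{k}{k} 8}{2} = - \frac{9}{2} + \frac{1 \cdot 8}{2} = - \frac{9}{2} + \frac{1}{2} \cdot 8 = - \frac{9}{2} + 4 = - \frac{1}{2}$)
$\sqrt{\frac{1}{-164339 - 331183} + g{\left(501 \right)}} = \sqrt{\frac{1}{-164339 - 331183} - \frac{1}{2}} = \sqrt{\frac{1}{-495522} - \frac{1}{2}} = \sqrt{- \frac{1}{495522} - \frac{1}{2}} = \sqrt{- \frac{123881}{247761}} = \frac{i \sqrt{3410320049}}{82587}$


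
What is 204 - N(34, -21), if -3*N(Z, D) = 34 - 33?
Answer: 613/3 ≈ 204.33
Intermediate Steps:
N(Z, D) = -1/3 (N(Z, D) = -(34 - 33)/3 = -1/3*1 = -1/3)
204 - N(34, -21) = 204 - 1*(-1/3) = 204 + 1/3 = 613/3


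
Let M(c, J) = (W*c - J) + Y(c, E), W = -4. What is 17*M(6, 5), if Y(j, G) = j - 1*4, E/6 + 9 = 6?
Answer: -459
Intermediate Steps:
E = -18 (E = -54 + 6*6 = -54 + 36 = -18)
Y(j, G) = -4 + j (Y(j, G) = j - 4 = -4 + j)
M(c, J) = -4 - J - 3*c (M(c, J) = (-4*c - J) + (-4 + c) = (-J - 4*c) + (-4 + c) = -4 - J - 3*c)
17*M(6, 5) = 17*(-4 - 1*5 - 3*6) = 17*(-4 - 5 - 18) = 17*(-27) = -459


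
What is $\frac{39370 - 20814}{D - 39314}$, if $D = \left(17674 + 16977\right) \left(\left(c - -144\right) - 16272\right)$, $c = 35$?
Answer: $- \frac{18556}{557677857} \approx -3.3274 \cdot 10^{-5}$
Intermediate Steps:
$D = -557638543$ ($D = \left(17674 + 16977\right) \left(\left(35 - -144\right) - 16272\right) = 34651 \left(\left(35 + 144\right) - 16272\right) = 34651 \left(179 - 16272\right) = 34651 \left(-16093\right) = -557638543$)
$\frac{39370 - 20814}{D - 39314} = \frac{39370 - 20814}{-557638543 - 39314} = \frac{18556}{-557677857} = 18556 \left(- \frac{1}{557677857}\right) = - \frac{18556}{557677857}$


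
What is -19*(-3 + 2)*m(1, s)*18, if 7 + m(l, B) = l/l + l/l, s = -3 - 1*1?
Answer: -1710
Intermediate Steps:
s = -4 (s = -3 - 1 = -4)
m(l, B) = -5 (m(l, B) = -7 + (l/l + l/l) = -7 + (1 + 1) = -7 + 2 = -5)
-19*(-3 + 2)*m(1, s)*18 = -19*(-3 + 2)*(-5)*18 = -(-19)*(-5)*18 = -19*5*18 = -95*18 = -1710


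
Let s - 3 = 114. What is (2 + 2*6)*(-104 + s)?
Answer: 182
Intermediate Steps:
s = 117 (s = 3 + 114 = 117)
(2 + 2*6)*(-104 + s) = (2 + 2*6)*(-104 + 117) = (2 + 12)*13 = 14*13 = 182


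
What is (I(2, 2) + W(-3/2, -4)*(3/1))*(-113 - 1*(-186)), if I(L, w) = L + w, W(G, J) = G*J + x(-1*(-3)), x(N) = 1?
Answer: 1825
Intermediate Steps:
W(G, J) = 1 + G*J (W(G, J) = G*J + 1 = 1 + G*J)
(I(2, 2) + W(-3/2, -4)*(3/1))*(-113 - 1*(-186)) = ((2 + 2) + (1 - 3/2*(-4))*(3/1))*(-113 - 1*(-186)) = (4 + (1 - 3*1/2*(-4))*(3*1))*(-113 + 186) = (4 + (1 - 3/2*(-4))*3)*73 = (4 + (1 + 6)*3)*73 = (4 + 7*3)*73 = (4 + 21)*73 = 25*73 = 1825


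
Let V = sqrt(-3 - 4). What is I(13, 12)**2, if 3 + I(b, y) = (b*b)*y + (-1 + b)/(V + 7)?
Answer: 9*(-9587033*I + 3192075*sqrt(7))/(7*(sqrt(7) - 3*I)) ≈ 4.1067e+6 - 2297.8*I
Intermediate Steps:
V = I*sqrt(7) (V = sqrt(-7) = I*sqrt(7) ≈ 2.6458*I)
I(b, y) = -3 + y*b**2 + (-1 + b)/(7 + I*sqrt(7)) (I(b, y) = -3 + ((b*b)*y + (-1 + b)/(I*sqrt(7) + 7)) = -3 + (b**2*y + (-1 + b)/(7 + I*sqrt(7))) = -3 + (y*b**2 + (-1 + b)/(7 + I*sqrt(7))) = -3 + y*b**2 + (-1 + b)/(7 + I*sqrt(7)))
I(13, 12)**2 = (-25/8 + (1/8)*13 + 12*13**2 + I*sqrt(7)/56 - 1/56*I*13*sqrt(7))**2 = (-25/8 + 13/8 + 12*169 + I*sqrt(7)/56 - 13*I*sqrt(7)/56)**2 = (-25/8 + 13/8 + 2028 + I*sqrt(7)/56 - 13*I*sqrt(7)/56)**2 = (4053/2 - 3*I*sqrt(7)/14)**2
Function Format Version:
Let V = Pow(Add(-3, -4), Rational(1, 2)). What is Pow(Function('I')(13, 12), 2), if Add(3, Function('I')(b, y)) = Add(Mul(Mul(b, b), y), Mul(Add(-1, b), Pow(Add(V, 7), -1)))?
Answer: Mul(Rational(9, 7), Pow(Add(Pow(7, Rational(1, 2)), Mul(-3, I)), -1), Add(Mul(-9587033, I), Mul(3192075, Pow(7, Rational(1, 2))))) ≈ Add(4.1067e+6, Mul(-2297.8, I))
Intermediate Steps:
V = Mul(I, Pow(7, Rational(1, 2))) (V = Pow(-7, Rational(1, 2)) = Mul(I, Pow(7, Rational(1, 2))) ≈ Mul(2.6458, I))
Function('I')(b, y) = Add(-3, Mul(y, Pow(b, 2)), Mul(Pow(Add(7, Mul(I, Pow(7, Rational(1, 2)))), -1), Add(-1, b))) (Function('I')(b, y) = Add(-3, Add(Mul(Mul(b, b), y), Mul(Add(-1, b), Pow(Add(Mul(I, Pow(7, Rational(1, 2))), 7), -1)))) = Add(-3, Add(Mul(Pow(b, 2), y), Mul(Add(-1, b), Pow(Add(7, Mul(I, Pow(7, Rational(1, 2)))), -1)))) = Add(-3, Add(Mul(y, Pow(b, 2)), Mul(Pow(Add(7, Mul(I, Pow(7, Rational(1, 2)))), -1), Add(-1, b)))) = Add(-3, Mul(y, Pow(b, 2)), Mul(Pow(Add(7, Mul(I, Pow(7, Rational(1, 2)))), -1), Add(-1, b))))
Pow(Function('I')(13, 12), 2) = Pow(Add(Rational(-25, 8), Mul(Rational(1, 8), 13), Mul(12, Pow(13, 2)), Mul(Rational(1, 56), I, Pow(7, Rational(1, 2))), Mul(Rational(-1, 56), I, 13, Pow(7, Rational(1, 2)))), 2) = Pow(Add(Rational(-25, 8), Rational(13, 8), Mul(12, 169), Mul(Rational(1, 56), I, Pow(7, Rational(1, 2))), Mul(Rational(-13, 56), I, Pow(7, Rational(1, 2)))), 2) = Pow(Add(Rational(-25, 8), Rational(13, 8), 2028, Mul(Rational(1, 56), I, Pow(7, Rational(1, 2))), Mul(Rational(-13, 56), I, Pow(7, Rational(1, 2)))), 2) = Pow(Add(Rational(4053, 2), Mul(Rational(-3, 14), I, Pow(7, Rational(1, 2)))), 2)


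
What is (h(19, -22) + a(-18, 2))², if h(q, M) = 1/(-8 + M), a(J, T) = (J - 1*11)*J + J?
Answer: 228584161/900 ≈ 2.5398e+5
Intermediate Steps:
a(J, T) = J + J*(-11 + J) (a(J, T) = (J - 11)*J + J = (-11 + J)*J + J = J*(-11 + J) + J = J + J*(-11 + J))
(h(19, -22) + a(-18, 2))² = (1/(-8 - 22) - 18*(-10 - 18))² = (1/(-30) - 18*(-28))² = (-1/30 + 504)² = (15119/30)² = 228584161/900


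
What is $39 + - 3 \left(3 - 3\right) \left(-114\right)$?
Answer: $39$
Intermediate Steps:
$39 + - 3 \left(3 - 3\right) \left(-114\right) = 39 + \left(-3\right) 0 \left(-114\right) = 39 + 0 \left(-114\right) = 39 + 0 = 39$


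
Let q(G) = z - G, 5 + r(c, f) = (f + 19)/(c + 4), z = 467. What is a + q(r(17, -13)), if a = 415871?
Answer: 2914399/7 ≈ 4.1634e+5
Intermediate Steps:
r(c, f) = -5 + (19 + f)/(4 + c) (r(c, f) = -5 + (f + 19)/(c + 4) = -5 + (19 + f)/(4 + c))
q(G) = 467 - G
a + q(r(17, -13)) = 415871 + (467 - (-1 - 13 - 5*17)/(4 + 17)) = 415871 + (467 - (-1 - 13 - 85)/21) = 415871 + (467 - (-99)/21) = 415871 + (467 - 1*(-33/7)) = 415871 + (467 + 33/7) = 415871 + 3302/7 = 2914399/7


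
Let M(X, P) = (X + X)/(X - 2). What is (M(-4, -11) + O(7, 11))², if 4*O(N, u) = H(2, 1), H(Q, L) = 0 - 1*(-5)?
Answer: 961/144 ≈ 6.6736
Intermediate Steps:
H(Q, L) = 5 (H(Q, L) = 0 + 5 = 5)
O(N, u) = 5/4 (O(N, u) = (¼)*5 = 5/4)
M(X, P) = 2*X/(-2 + X) (M(X, P) = (2*X)/(-2 + X) = 2*X/(-2 + X))
(M(-4, -11) + O(7, 11))² = (2*(-4)/(-2 - 4) + 5/4)² = (2*(-4)/(-6) + 5/4)² = (2*(-4)*(-⅙) + 5/4)² = (4/3 + 5/4)² = (31/12)² = 961/144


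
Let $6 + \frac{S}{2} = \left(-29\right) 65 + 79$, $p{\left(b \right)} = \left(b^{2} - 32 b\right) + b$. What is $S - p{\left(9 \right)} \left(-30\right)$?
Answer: $-9564$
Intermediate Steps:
$p{\left(b \right)} = b^{2} - 31 b$
$S = -3624$ ($S = -12 + 2 \left(\left(-29\right) 65 + 79\right) = -12 + 2 \left(-1885 + 79\right) = -12 + 2 \left(-1806\right) = -12 - 3612 = -3624$)
$S - p{\left(9 \right)} \left(-30\right) = -3624 - 9 \left(-31 + 9\right) \left(-30\right) = -3624 - 9 \left(-22\right) \left(-30\right) = -3624 - \left(-198\right) \left(-30\right) = -3624 - 5940 = -9564$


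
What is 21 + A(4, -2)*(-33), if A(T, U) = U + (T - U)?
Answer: -111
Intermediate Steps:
A(T, U) = T
21 + A(4, -2)*(-33) = 21 + 4*(-33) = 21 - 132 = -111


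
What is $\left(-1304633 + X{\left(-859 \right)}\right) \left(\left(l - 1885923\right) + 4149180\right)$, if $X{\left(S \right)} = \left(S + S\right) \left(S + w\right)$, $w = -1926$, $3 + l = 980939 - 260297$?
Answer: $10383949128312$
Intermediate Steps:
$l = 720639$ ($l = -3 + \left(980939 - 260297\right) = -3 + 720642 = 720639$)
$X{\left(S \right)} = 2 S \left(-1926 + S\right)$ ($X{\left(S \right)} = \left(S + S\right) \left(S - 1926\right) = 2 S \left(-1926 + S\right)$)
$\left(-1304633 + X{\left(-859 \right)}\right) \left(\left(l - 1885923\right) + 4149180\right) = \left(-1304633 + 2 \left(-859\right) \left(-1926 - 859\right)\right) \left(\left(720639 - 1885923\right) + 4149180\right) = \left(-1304633 + 2 \left(-859\right) \left(-2785\right)\right) \left(\left(720639 - 1885923\right) + 4149180\right) = \left(-1304633 + 4784630\right) \left(-1165284 + 4149180\right) = 3479997 \cdot 2983896 = 10383949128312$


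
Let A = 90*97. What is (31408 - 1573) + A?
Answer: 38565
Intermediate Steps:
A = 8730
(31408 - 1573) + A = (31408 - 1573) + 8730 = 29835 + 8730 = 38565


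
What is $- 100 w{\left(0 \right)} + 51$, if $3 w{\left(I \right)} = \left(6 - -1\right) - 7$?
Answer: $51$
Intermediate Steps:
$w{\left(I \right)} = 0$ ($w{\left(I \right)} = \frac{\left(6 - -1\right) - 7}{3} = \frac{\left(6 + 1\right) - 7}{3} = \frac{7 - 7}{3} = \frac{1}{3} \cdot 0 = 0$)
$- 100 w{\left(0 \right)} + 51 = \left(-100\right) 0 + 51 = 0 + 51 = 51$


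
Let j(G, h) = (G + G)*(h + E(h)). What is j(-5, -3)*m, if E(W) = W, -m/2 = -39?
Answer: 4680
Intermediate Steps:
m = 78 (m = -2*(-39) = 78)
j(G, h) = 4*G*h (j(G, h) = (G + G)*(h + h) = (2*G)*(2*h) = 4*G*h)
j(-5, -3)*m = (4*(-5)*(-3))*78 = 60*78 = 4680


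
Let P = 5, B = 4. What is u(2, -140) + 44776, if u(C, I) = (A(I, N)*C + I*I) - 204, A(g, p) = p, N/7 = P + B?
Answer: 64298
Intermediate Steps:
N = 63 (N = 7*(5 + 4) = 7*9 = 63)
u(C, I) = -204 + I² + 63*C (u(C, I) = (63*C + I*I) - 204 = (63*C + I²) - 204 = (I² + 63*C) - 204 = -204 + I² + 63*C)
u(2, -140) + 44776 = (-204 + (-140)² + 63*2) + 44776 = (-204 + 19600 + 126) + 44776 = 19522 + 44776 = 64298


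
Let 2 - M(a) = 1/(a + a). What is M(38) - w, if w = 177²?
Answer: -2380853/76 ≈ -31327.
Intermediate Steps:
M(a) = 2 - 1/(2*a) (M(a) = 2 - 1/(a + a) = 2 - 1/(2*a))
w = 31329
M(38) - w = (2 - ½/38) - 1*31329 = (2 - ½*1/38) - 31329 = (2 - 1/76) - 31329 = 151/76 - 31329 = -2380853/76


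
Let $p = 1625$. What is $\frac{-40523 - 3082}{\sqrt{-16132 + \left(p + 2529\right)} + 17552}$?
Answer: $- \frac{127559160}{51347447} + \frac{14535 i \sqrt{11978}}{102694894} \approx -2.4842 + 0.01549 i$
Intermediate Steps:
$\frac{-40523 - 3082}{\sqrt{-16132 + \left(p + 2529\right)} + 17552} = \frac{-40523 - 3082}{\sqrt{-16132 + \left(1625 + 2529\right)} + 17552} = - \frac{43605}{\sqrt{-16132 + 4154} + 17552} = - \frac{43605}{\sqrt{-11978} + 17552} = - \frac{43605}{i \sqrt{11978} + 17552} = - \frac{43605}{17552 + i \sqrt{11978}}$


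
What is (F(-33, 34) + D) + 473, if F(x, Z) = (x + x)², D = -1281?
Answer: 3548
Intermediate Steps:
F(x, Z) = 4*x² (F(x, Z) = (2*x)² = 4*x²)
(F(-33, 34) + D) + 473 = (4*(-33)² - 1281) + 473 = (4*1089 - 1281) + 473 = (4356 - 1281) + 473 = 3075 + 473 = 3548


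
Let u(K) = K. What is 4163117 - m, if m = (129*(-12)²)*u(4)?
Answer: 4088813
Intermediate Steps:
m = 74304 (m = (129*(-12)²)*4 = (129*144)*4 = 18576*4 = 74304)
4163117 - m = 4163117 - 1*74304 = 4163117 - 74304 = 4088813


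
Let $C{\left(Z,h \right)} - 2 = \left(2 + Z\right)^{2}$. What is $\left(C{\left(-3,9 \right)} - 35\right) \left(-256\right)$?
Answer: $8192$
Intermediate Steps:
$C{\left(Z,h \right)} = 2 + \left(2 + Z\right)^{2}$
$\left(C{\left(-3,9 \right)} - 35\right) \left(-256\right) = \left(\left(2 + \left(2 - 3\right)^{2}\right) - 35\right) \left(-256\right) = \left(\left(2 + \left(-1\right)^{2}\right) - 35\right) \left(-256\right) = \left(\left(2 + 1\right) - 35\right) \left(-256\right) = \left(3 - 35\right) \left(-256\right) = \left(-32\right) \left(-256\right) = 8192$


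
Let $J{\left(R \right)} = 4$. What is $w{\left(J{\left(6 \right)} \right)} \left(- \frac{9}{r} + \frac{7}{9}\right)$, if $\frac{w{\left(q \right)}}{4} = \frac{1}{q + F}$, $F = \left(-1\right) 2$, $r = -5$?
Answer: $\frac{232}{45} \approx 5.1556$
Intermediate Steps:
$F = -2$
$w{\left(q \right)} = \frac{4}{-2 + q}$ ($w{\left(q \right)} = \frac{4}{q - 2} = \frac{4}{-2 + q}$)
$w{\left(J{\left(6 \right)} \right)} \left(- \frac{9}{r} + \frac{7}{9}\right) = \frac{4}{-2 + 4} \left(- \frac{9}{-5} + \frac{7}{9}\right) = \frac{4}{2} \left(\left(-9\right) \left(- \frac{1}{5}\right) + 7 \cdot \frac{1}{9}\right) = 4 \cdot \frac{1}{2} \left(\frac{9}{5} + \frac{7}{9}\right) = 2 \cdot \frac{116}{45} = \frac{232}{45}$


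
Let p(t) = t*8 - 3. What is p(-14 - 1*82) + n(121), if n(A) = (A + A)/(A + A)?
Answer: -770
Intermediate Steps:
n(A) = 1 (n(A) = (2*A)/((2*A)) = (2*A)*(1/(2*A)) = 1)
p(t) = -3 + 8*t (p(t) = 8*t - 3 = -3 + 8*t)
p(-14 - 1*82) + n(121) = (-3 + 8*(-14 - 1*82)) + 1 = (-3 + 8*(-14 - 82)) + 1 = (-3 + 8*(-96)) + 1 = (-3 - 768) + 1 = -771 + 1 = -770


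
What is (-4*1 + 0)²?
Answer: 16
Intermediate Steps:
(-4*1 + 0)² = (-4 + 0)² = (-4)² = 16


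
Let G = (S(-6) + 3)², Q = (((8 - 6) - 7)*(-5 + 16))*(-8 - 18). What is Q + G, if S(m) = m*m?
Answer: 2951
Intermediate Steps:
S(m) = m²
Q = 1430 (Q = ((2 - 7)*11)*(-26) = -5*11*(-26) = -55*(-26) = 1430)
G = 1521 (G = ((-6)² + 3)² = (36 + 3)² = 39² = 1521)
Q + G = 1430 + 1521 = 2951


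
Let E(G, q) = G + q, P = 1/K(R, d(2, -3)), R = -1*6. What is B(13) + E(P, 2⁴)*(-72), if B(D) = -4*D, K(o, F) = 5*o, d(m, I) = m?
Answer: -6008/5 ≈ -1201.6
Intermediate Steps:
R = -6
P = -1/30 (P = 1/(5*(-6)) = 1/(-30) = -1/30 ≈ -0.033333)
B(13) + E(P, 2⁴)*(-72) = -4*13 + (-1/30 + 2⁴)*(-72) = -52 + (-1/30 + 16)*(-72) = -52 + (479/30)*(-72) = -52 - 5748/5 = -6008/5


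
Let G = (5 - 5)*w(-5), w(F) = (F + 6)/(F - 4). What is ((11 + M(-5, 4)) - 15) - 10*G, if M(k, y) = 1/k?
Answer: -21/5 ≈ -4.2000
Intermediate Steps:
w(F) = (6 + F)/(-4 + F)
G = 0 (G = (5 - 5)*((6 - 5)/(-4 - 5)) = 0*(1/(-9)) = 0*(-⅑*1) = 0*(-⅑) = 0)
((11 + M(-5, 4)) - 15) - 10*G = ((11 + 1/(-5)) - 15) - 10*0 = ((11 - ⅕) - 15) + 0 = (54/5 - 15) + 0 = -21/5 + 0 = -21/5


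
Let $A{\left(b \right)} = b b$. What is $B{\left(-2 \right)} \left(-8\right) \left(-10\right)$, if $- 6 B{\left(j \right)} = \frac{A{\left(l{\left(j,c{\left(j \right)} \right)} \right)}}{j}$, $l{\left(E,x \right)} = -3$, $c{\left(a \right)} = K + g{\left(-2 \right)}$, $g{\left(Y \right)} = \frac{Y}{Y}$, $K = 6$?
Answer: $60$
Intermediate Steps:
$g{\left(Y \right)} = 1$
$c{\left(a \right)} = 7$ ($c{\left(a \right)} = 6 + 1 = 7$)
$A{\left(b \right)} = b^{2}$
$B{\left(j \right)} = - \frac{3}{2 j}$ ($B{\left(j \right)} = - \frac{\left(-3\right)^{2} \frac{1}{j}}{6} = - \frac{9 \frac{1}{j}}{6} = - \frac{3}{2 j}$)
$B{\left(-2 \right)} \left(-8\right) \left(-10\right) = - \frac{3}{2 \left(-2\right)} \left(-8\right) \left(-10\right) = \left(- \frac{3}{2}\right) \left(- \frac{1}{2}\right) \left(-8\right) \left(-10\right) = \frac{3}{4} \left(-8\right) \left(-10\right) = \left(-6\right) \left(-10\right) = 60$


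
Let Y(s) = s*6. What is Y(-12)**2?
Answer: 5184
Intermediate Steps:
Y(s) = 6*s
Y(-12)**2 = (6*(-12))**2 = (-72)**2 = 5184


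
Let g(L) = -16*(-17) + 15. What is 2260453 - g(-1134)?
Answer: 2260166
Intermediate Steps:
g(L) = 287 (g(L) = 272 + 15 = 287)
2260453 - g(-1134) = 2260453 - 1*287 = 2260453 - 287 = 2260166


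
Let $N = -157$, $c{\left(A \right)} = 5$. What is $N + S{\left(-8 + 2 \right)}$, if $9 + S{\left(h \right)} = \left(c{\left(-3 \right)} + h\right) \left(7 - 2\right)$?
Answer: $-171$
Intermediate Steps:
$S{\left(h \right)} = 16 + 5 h$ ($S{\left(h \right)} = -9 + \left(5 + h\right) \left(7 - 2\right) = -9 + \left(5 + h\right) 5 = -9 + \left(25 + 5 h\right) = 16 + 5 h$)
$N + S{\left(-8 + 2 \right)} = -157 + \left(16 + 5 \left(-8 + 2\right)\right) = -157 + \left(16 + 5 \left(-6\right)\right) = -157 + \left(16 - 30\right) = -157 - 14 = -171$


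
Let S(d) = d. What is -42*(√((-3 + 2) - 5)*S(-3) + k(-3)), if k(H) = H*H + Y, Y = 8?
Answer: -714 + 126*I*√6 ≈ -714.0 + 308.64*I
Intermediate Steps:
k(H) = 8 + H² (k(H) = H*H + 8 = H² + 8 = 8 + H²)
-42*(√((-3 + 2) - 5)*S(-3) + k(-3)) = -42*(√((-3 + 2) - 5)*(-3) + (8 + (-3)²)) = -42*(√(-1 - 5)*(-3) + (8 + 9)) = -42*(√(-6)*(-3) + 17) = -42*((I*√6)*(-3) + 17) = -42*(-3*I*√6 + 17) = -42*(17 - 3*I*√6) = -714 + 126*I*√6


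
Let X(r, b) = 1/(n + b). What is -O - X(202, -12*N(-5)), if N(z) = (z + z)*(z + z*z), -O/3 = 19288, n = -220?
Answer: 126143519/2180 ≈ 57864.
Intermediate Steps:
O = -57864 (O = -3*19288 = -57864)
N(z) = 2*z*(z + z**2) (N(z) = (2*z)*(z + z**2) = 2*z*(z + z**2))
X(r, b) = 1/(-220 + b)
-O - X(202, -12*N(-5)) = -1*(-57864) - 1/(-220 - 24*(-5)**2*(1 - 5)) = 57864 - 1/(-220 - 24*25*(-4)) = 57864 - 1/(-220 - 12*(-200)) = 57864 - 1/(-220 + 2400) = 57864 - 1/2180 = 126143519/2180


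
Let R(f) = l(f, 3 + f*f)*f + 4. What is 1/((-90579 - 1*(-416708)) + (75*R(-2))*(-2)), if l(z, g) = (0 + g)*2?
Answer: 1/329729 ≈ 3.0328e-6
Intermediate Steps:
l(z, g) = 2*g (l(z, g) = g*2 = 2*g)
R(f) = 4 + f*(6 + 2*f²) (R(f) = (2*(3 + f*f))*f + 4 = (2*(3 + f²))*f + 4 = (6 + 2*f²)*f + 4 = f*(6 + 2*f²) + 4 = 4 + f*(6 + 2*f²))
1/((-90579 - 1*(-416708)) + (75*R(-2))*(-2)) = 1/((-90579 - 1*(-416708)) + (75*(4 + 2*(-2)*(3 + (-2)²)))*(-2)) = 1/((-90579 + 416708) + (75*(4 + 2*(-2)*(3 + 4)))*(-2)) = 1/(326129 + (75*(4 + 2*(-2)*7))*(-2)) = 1/(326129 + (75*(4 - 28))*(-2)) = 1/(326129 + (75*(-24))*(-2)) = 1/(326129 - 1800*(-2)) = 1/(326129 + 3600) = 1/329729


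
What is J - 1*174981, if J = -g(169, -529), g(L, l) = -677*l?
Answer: -533114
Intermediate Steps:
J = -358133 (J = -(-677)*(-529) = -1*358133 = -358133)
J - 1*174981 = -358133 - 1*174981 = -358133 - 174981 = -533114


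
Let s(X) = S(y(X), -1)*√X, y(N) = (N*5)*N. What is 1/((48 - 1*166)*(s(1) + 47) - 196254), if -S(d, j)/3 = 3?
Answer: -1/200738 ≈ -4.9816e-6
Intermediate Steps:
y(N) = 5*N² (y(N) = (5*N)*N = 5*N²)
S(d, j) = -9 (S(d, j) = -3*3 = -9)
s(X) = -9*√X
1/((48 - 1*166)*(s(1) + 47) - 196254) = 1/((48 - 1*166)*(-9*√1 + 47) - 196254) = 1/((48 - 166)*(-9*1 + 47) - 196254) = 1/(-118*(-9 + 47) - 196254) = 1/(-118*38 - 196254) = 1/(-4484 - 196254) = 1/(-200738) = -1/200738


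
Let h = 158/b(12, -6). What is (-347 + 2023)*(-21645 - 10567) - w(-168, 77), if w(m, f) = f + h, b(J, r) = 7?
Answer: -377911881/7 ≈ -5.3987e+7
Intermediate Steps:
h = 158/7 ≈ 22.571
w(m, f) = 158/7 + f (w(m, f) = f + 158/7 = 158/7 + f)
(-347 + 2023)*(-21645 - 10567) - w(-168, 77) = (-347 + 2023)*(-21645 - 10567) - (158/7 + 77) = 1676*(-32212) - 1*697/7 = -53987312 - 697/7 = -377911881/7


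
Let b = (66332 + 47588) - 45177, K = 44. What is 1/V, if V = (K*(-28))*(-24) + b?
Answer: 1/98311 ≈ 1.0172e-5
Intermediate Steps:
b = 68743 (b = 113920 - 45177 = 68743)
V = 98311 (V = (44*(-28))*(-24) + 68743 = -1232*(-24) + 68743 = 29568 + 68743 = 98311)
1/V = 1/98311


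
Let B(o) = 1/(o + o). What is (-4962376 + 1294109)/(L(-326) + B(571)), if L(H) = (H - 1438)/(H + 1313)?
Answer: 196890562958/95881 ≈ 2.0535e+6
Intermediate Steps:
B(o) = 1/(2*o)
L(H) = (-1438 + H)/(1313 + H)
(-4962376 + 1294109)/(L(-326) + B(571)) = (-4962376 + 1294109)/((-1438 - 326)/(1313 - 326) + (½)/571) = -3668267/(-1764/987 + (½)*(1/571)) = -3668267/((1/987)*(-1764) + 1/1142) = -3668267/(-84/47 + 1/1142) = -3668267/(-95881/53674) = -3668267*(-53674/95881) = 196890562958/95881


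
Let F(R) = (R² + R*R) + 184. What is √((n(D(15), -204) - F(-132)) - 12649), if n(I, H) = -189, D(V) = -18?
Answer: I*√47870 ≈ 218.79*I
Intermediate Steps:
F(R) = 184 + 2*R² (F(R) = (R² + R²) + 184 = 2*R² + 184 = 184 + 2*R²)
√((n(D(15), -204) - F(-132)) - 12649) = √((-189 - (184 + 2*(-132)²)) - 12649) = √((-189 - (184 + 2*17424)) - 12649) = √((-189 - (184 + 34848)) - 12649) = √((-189 - 1*35032) - 12649) = √((-189 - 35032) - 12649) = √(-35221 - 12649) = √(-47870) = I*√47870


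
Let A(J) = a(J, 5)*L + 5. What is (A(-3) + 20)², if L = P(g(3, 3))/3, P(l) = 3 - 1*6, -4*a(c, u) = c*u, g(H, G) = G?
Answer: 7225/16 ≈ 451.56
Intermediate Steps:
a(c, u) = -c*u/4
P(l) = -3 (P(l) = 3 - 6 = -3)
L = -1 (L = -3/3 = -3*⅓ = -1)
A(J) = 5 + 5*J/4 (A(J) = -¼*J*5*(-1) + 5 = -5*J/4*(-1) + 5 = 5*J/4 + 5 = 5 + 5*J/4)
(A(-3) + 20)² = ((5 + (5/4)*(-3)) + 20)² = ((5 - 15/4) + 20)² = (5/4 + 20)² = (85/4)² = 7225/16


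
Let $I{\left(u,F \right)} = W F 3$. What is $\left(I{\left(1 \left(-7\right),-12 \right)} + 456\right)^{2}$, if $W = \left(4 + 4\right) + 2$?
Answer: $9216$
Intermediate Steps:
$W = 10$ ($W = 8 + 2 = 10$)
$I{\left(u,F \right)} = 30 F$ ($I{\left(u,F \right)} = 10 F 3 = 30 F$)
$\left(I{\left(1 \left(-7\right),-12 \right)} + 456\right)^{2} = \left(30 \left(-12\right) + 456\right)^{2} = \left(-360 + 456\right)^{2} = 96^{2} = 9216$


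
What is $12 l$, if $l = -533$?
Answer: $-6396$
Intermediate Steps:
$12 l = 12 \left(-533\right) = -6396$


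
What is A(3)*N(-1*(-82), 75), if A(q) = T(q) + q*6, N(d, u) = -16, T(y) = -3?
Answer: -240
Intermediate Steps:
A(q) = -3 + 6*q (A(q) = -3 + q*6 = -3 + 6*q)
A(3)*N(-1*(-82), 75) = (-3 + 6*3)*(-16) = (-3 + 18)*(-16) = 15*(-16) = -240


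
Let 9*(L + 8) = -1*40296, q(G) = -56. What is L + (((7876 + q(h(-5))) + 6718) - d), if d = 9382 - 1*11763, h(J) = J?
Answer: 37301/3 ≈ 12434.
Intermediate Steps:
d = -2381 (d = 9382 - 11763 = -2381)
L = -13456/3 (L = -8 + (-1*40296)/9 = -8 + (⅑)*(-40296) = -8 - 13432/3 = -13456/3 ≈ -4485.3)
L + (((7876 + q(h(-5))) + 6718) - d) = -13456/3 + (((7876 - 56) + 6718) - 1*(-2381)) = -13456/3 + ((7820 + 6718) + 2381) = -13456/3 + (14538 + 2381) = -13456/3 + 16919 = 37301/3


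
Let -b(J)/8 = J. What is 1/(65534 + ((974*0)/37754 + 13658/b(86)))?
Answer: 344/22536867 ≈ 1.5264e-5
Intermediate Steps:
b(J) = -8*J
1/(65534 + ((974*0)/37754 + 13658/b(86))) = 1/(65534 + ((974*0)/37754 + 13658/((-8*86)))) = 1/(65534 + (0*(1/37754) + 13658/(-688))) = 1/(65534 + (0 + 13658*(-1/688))) = 1/(65534 + (0 - 6829/344)) = 1/(65534 - 6829/344) = 1/(22536867/344) = 344/22536867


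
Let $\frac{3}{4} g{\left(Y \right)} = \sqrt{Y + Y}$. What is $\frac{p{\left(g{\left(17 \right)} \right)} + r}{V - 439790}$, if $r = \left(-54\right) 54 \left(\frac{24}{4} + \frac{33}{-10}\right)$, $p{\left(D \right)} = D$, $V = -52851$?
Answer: $\frac{39366}{2463205} - \frac{4 \sqrt{34}}{1477923} \approx 0.015966$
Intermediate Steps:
$g{\left(Y \right)} = \frac{4 \sqrt{2} \sqrt{Y}}{3}$ ($g{\left(Y \right)} = \frac{4 \sqrt{Y + Y}}{3} = \frac{4 \sqrt{2 Y}}{3} = \frac{4 \sqrt{2} \sqrt{Y}}{3}$)
$r = - \frac{39366}{5}$ ($r = - 2916 \left(24 \cdot \frac{1}{4} + 33 \left(- \frac{1}{10}\right)\right) = - 2916 \left(6 - \frac{33}{10}\right) = \left(-2916\right) \frac{27}{10} = - \frac{39366}{5} \approx -7873.2$)
$\frac{p{\left(g{\left(17 \right)} \right)} + r}{V - 439790} = \frac{\frac{4 \sqrt{2} \sqrt{17}}{3} - \frac{39366}{5}}{-52851 - 439790} = \frac{\frac{4 \sqrt{34}}{3} - \frac{39366}{5}}{-492641} = \left(- \frac{39366}{5} + \frac{4 \sqrt{34}}{3}\right) \left(- \frac{1}{492641}\right) = \frac{39366}{2463205} - \frac{4 \sqrt{34}}{1477923}$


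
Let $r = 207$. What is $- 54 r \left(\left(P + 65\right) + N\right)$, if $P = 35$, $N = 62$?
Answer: $-1810836$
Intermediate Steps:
$- 54 r \left(\left(P + 65\right) + N\right) = \left(-54\right) 207 \left(\left(35 + 65\right) + 62\right) = - 11178 \left(100 + 62\right) = \left(-11178\right) 162 = -1810836$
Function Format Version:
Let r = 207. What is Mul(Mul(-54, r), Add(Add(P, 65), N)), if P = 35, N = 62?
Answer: -1810836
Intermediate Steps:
Mul(Mul(-54, r), Add(Add(P, 65), N)) = Mul(Mul(-54, 207), Add(Add(35, 65), 62)) = Mul(-11178, Add(100, 62)) = Mul(-11178, 162) = -1810836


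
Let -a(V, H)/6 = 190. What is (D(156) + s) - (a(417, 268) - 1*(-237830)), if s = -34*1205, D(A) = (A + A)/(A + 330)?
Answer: -22490408/81 ≈ -2.7766e+5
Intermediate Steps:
a(V, H) = -1140 (a(V, H) = -6*190 = -1140)
D(A) = 2*A/(330 + A) (D(A) = (2*A)/(330 + A) = 2*A/(330 + A))
s = -40970
(D(156) + s) - (a(417, 268) - 1*(-237830)) = (2*156/(330 + 156) - 40970) - (-1140 - 1*(-237830)) = (2*156/486 - 40970) - (-1140 + 237830) = (2*156*(1/486) - 40970) - 1*236690 = (52/81 - 40970) - 236690 = -3318518/81 - 236690 = -22490408/81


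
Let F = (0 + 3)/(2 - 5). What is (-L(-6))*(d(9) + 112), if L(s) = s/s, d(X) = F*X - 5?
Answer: -98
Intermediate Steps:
F = -1 (F = 3/(-3) = 3*(-⅓) = -1)
d(X) = -5 - X (d(X) = -X - 5 = -5 - X)
L(s) = 1
(-L(-6))*(d(9) + 112) = (-1*1)*((-5 - 1*9) + 112) = -((-5 - 9) + 112) = -(-14 + 112) = -1*98 = -98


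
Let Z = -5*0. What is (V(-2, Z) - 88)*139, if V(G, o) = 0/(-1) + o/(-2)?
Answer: -12232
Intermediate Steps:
Z = 0
V(G, o) = -o/2 (V(G, o) = 0*(-1) + o*(-½) = 0 - o/2 = -o/2)
(V(-2, Z) - 88)*139 = (-½*0 - 88)*139 = (0 - 88)*139 = -88*139 = -12232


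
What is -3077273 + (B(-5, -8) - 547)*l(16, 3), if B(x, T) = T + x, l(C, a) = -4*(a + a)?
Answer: -3063833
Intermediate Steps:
l(C, a) = -8*a
-3077273 + (B(-5, -8) - 547)*l(16, 3) = -3077273 + ((-8 - 5) - 547)*(-8*3) = -3077273 + (-13 - 547)*(-24) = -3077273 - 560*(-24) = -3077273 + 13440 = -3063833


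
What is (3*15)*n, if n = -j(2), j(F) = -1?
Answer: 45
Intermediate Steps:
n = 1 (n = -1*(-1) = 1)
(3*15)*n = (3*15)*1 = 45*1 = 45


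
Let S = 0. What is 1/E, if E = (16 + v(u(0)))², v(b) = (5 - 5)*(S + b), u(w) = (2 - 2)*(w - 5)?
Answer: 1/256 ≈ 0.0039063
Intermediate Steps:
u(w) = 0 (u(w) = 0*(-5 + w) = 0)
v(b) = 0 (v(b) = (5 - 5)*(0 + b) = 0*b = 0)
E = 256 (E = (16 + 0)² = 16² = 256)
1/E = 1/256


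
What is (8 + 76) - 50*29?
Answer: -1366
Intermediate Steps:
(8 + 76) - 50*29 = 84 - 1450 = -1366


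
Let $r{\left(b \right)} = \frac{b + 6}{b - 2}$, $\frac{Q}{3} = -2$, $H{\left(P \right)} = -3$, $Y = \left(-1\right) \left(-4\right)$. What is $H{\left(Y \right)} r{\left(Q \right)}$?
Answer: $0$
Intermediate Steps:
$Y = 4$
$Q = -6$ ($Q = 3 \left(-2\right) = -6$)
$r{\left(b \right)} = \frac{6 + b}{-2 + b}$
$H{\left(Y \right)} r{\left(Q \right)} = - 3 \frac{6 - 6}{-2 - 6} = - 3 \frac{1}{-8} \cdot 0 = - 3 \left(\left(- \frac{1}{8}\right) 0\right) = \left(-3\right) 0 = 0$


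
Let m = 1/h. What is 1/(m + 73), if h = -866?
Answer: 866/63217 ≈ 0.013699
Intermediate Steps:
m = -1/866 (m = 1/(-866) = -1/866 ≈ -0.0011547)
1/(m + 73) = 1/(-1/866 + 73) = 1/(63217/866) = 866/63217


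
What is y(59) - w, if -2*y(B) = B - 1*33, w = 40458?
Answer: -40471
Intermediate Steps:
y(B) = 33/2 - B/2 (y(B) = -(B - 1*33)/2 = -(B - 33)/2 = -(-33 + B)/2 = 33/2 - B/2)
y(59) - w = (33/2 - ½*59) - 1*40458 = (33/2 - 59/2) - 40458 = -13 - 40458 = -40471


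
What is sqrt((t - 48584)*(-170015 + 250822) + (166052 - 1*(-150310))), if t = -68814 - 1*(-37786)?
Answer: I*sqrt(6432890522) ≈ 80205.0*I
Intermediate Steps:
t = -31028 (t = -68814 + 37786 = -31028)
sqrt((t - 48584)*(-170015 + 250822) + (166052 - 1*(-150310))) = sqrt((-31028 - 48584)*(-170015 + 250822) + (166052 - 1*(-150310))) = sqrt(-79612*80807 + (166052 + 150310)) = sqrt(-6433206884 + 316362) = sqrt(-6432890522) = I*sqrt(6432890522)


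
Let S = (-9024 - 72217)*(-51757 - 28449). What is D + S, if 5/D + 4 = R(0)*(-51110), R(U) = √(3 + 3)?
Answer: 25532017825811092321/3918348146 - 127775*√6/7836696292 ≈ 6.5160e+9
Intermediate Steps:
R(U) = √6
S = 6516015646 (S = -81241*(-80206) = 6516015646)
D = 5/(-4 - 51110*√6) (D = 5/(-4 + √6*(-51110)) = 5/(-4 - 51110*√6) ≈ -3.9937e-5)
D + S = (5/3918348146 - 127775*√6/7836696292) + 6516015646 = 25532017825811092321/3918348146 - 127775*√6/7836696292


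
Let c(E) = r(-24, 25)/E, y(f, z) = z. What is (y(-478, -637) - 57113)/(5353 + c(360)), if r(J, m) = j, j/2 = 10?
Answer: -29700/2753 ≈ -10.788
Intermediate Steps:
j = 20 (j = 2*10 = 20)
r(J, m) = 20
c(E) = 20/E
(y(-478, -637) - 57113)/(5353 + c(360)) = (-637 - 57113)/(5353 + 20/360) = -57750/(5353 + 20*(1/360)) = -57750/(5353 + 1/18) = -57750/96355/18 = -57750*18/96355 = -29700/2753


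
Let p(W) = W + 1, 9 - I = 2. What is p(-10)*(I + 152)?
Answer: -1431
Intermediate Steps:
I = 7 (I = 9 - 1*2 = 9 - 2 = 7)
p(W) = 1 + W
p(-10)*(I + 152) = (1 - 10)*(7 + 152) = -9*159 = -1431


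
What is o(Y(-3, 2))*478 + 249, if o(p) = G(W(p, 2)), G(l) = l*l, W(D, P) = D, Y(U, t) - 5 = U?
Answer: 2161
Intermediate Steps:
Y(U, t) = 5 + U
G(l) = l²
o(p) = p²
o(Y(-3, 2))*478 + 249 = (5 - 3)²*478 + 249 = 2²*478 + 249 = 4*478 + 249 = 1912 + 249 = 2161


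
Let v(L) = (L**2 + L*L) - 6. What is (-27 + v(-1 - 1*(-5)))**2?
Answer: 1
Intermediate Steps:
v(L) = -6 + 2*L**2 (v(L) = (L**2 + L**2) - 6 = 2*L**2 - 6 = -6 + 2*L**2)
(-27 + v(-1 - 1*(-5)))**2 = (-27 + (-6 + 2*(-1 - 1*(-5))**2))**2 = (-27 + (-6 + 2*(-1 + 5)**2))**2 = (-27 + (-6 + 2*4**2))**2 = (-27 + (-6 + 2*16))**2 = (-27 + (-6 + 32))**2 = (-27 + 26)**2 = (-1)**2 = 1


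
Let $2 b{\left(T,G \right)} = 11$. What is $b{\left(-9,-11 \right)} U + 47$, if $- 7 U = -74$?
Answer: $\frac{736}{7} \approx 105.14$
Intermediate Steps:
$U = \frac{74}{7}$ ($U = \left(- \frac{1}{7}\right) \left(-74\right) = \frac{74}{7} \approx 10.571$)
$b{\left(T,G \right)} = \frac{11}{2}$ ($b{\left(T,G \right)} = \frac{1}{2} \cdot 11 = \frac{11}{2}$)
$b{\left(-9,-11 \right)} U + 47 = \frac{11}{2} \cdot \frac{74}{7} + 47 = \frac{407}{7} + 47 = \frac{736}{7}$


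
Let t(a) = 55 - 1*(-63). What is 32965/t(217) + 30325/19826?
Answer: 164285610/584867 ≈ 280.89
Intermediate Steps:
t(a) = 118 (t(a) = 55 + 63 = 118)
32965/t(217) + 30325/19826 = 32965/118 + 30325/19826 = 164285610/584867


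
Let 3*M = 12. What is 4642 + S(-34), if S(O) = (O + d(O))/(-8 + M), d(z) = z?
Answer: 4659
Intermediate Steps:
M = 4 (M = (1/3)*12 = 4)
S(O) = -O/2 (S(O) = (O + O)/(-8 + 4) = (2*O)/(-4) = (2*O)*(-1/4) = -O/2)
4642 + S(-34) = 4642 - 1/2*(-34) = 4642 + 17 = 4659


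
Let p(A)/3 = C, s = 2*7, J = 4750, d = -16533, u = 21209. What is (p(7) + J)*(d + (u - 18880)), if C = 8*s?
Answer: -72241544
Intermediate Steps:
s = 14
C = 112 (C = 8*14 = 112)
p(A) = 336 (p(A) = 3*112 = 336)
(p(7) + J)*(d + (u - 18880)) = (336 + 4750)*(-16533 + (21209 - 18880)) = 5086*(-16533 + 2329) = 5086*(-14204) = -72241544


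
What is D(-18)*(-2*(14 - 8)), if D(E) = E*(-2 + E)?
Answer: -4320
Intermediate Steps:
D(-18)*(-2*(14 - 8)) = (-18*(-2 - 18))*(-2*(14 - 8)) = (-18*(-20))*(-2*6) = 360*(-12) = -4320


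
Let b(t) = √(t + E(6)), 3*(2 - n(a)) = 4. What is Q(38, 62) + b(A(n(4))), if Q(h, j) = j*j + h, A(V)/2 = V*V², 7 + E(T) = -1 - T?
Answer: 3882 + I*√1086/9 ≈ 3882.0 + 3.6616*I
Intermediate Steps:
n(a) = ⅔ (n(a) = 2 - ⅓*4 = 2 - 4/3 = ⅔)
E(T) = -8 - T (E(T) = -7 + (-1 - T) = -8 - T)
A(V) = 2*V³ (A(V) = 2*(V*V²) = 2*V³)
Q(h, j) = h + j² (Q(h, j) = j² + h = h + j²)
b(t) = √(-14 + t) (b(t) = √(t + (-8 - 1*6)) = √(t + (-8 - 6)) = √(t - 14) = √(-14 + t))
Q(38, 62) + b(A(n(4))) = (38 + 62²) + √(-14 + 2*(⅔)³) = (38 + 3844) + √(-14 + 2*(8/27)) = 3882 + √(-14 + 16/27) = 3882 + √(-362/27) = 3882 + I*√1086/9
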